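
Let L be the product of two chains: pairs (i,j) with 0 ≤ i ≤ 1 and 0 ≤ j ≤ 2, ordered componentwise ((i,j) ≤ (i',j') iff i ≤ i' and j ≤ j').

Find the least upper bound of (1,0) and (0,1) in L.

In a product of chains, the join is componentwise max, giving (1,1).

(1,1)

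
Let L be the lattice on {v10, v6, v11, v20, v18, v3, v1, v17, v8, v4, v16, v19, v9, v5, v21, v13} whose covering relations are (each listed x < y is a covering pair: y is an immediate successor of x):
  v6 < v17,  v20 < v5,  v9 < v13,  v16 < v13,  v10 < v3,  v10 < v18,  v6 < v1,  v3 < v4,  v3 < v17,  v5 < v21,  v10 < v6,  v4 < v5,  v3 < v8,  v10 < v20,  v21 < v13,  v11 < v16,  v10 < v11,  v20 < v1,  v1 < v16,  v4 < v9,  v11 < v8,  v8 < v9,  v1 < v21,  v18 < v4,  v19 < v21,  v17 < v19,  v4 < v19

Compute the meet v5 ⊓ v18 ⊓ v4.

v18

Common lower bounds of {v5, v18, v4}: v10, v18.
The greatest among these is v18.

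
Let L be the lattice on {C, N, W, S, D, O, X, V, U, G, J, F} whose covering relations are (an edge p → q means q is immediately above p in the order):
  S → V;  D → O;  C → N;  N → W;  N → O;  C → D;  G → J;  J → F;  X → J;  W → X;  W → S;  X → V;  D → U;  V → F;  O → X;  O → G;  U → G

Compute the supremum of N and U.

G

Common upper bounds of {N, U}: F, G, J.
The least among these is G.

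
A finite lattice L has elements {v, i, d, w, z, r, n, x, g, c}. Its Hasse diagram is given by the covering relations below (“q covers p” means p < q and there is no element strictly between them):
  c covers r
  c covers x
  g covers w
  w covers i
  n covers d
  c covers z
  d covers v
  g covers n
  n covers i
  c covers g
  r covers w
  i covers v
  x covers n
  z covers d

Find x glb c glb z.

d

Common lower bounds of {x, c, z}: d, v.
The greatest among these is d.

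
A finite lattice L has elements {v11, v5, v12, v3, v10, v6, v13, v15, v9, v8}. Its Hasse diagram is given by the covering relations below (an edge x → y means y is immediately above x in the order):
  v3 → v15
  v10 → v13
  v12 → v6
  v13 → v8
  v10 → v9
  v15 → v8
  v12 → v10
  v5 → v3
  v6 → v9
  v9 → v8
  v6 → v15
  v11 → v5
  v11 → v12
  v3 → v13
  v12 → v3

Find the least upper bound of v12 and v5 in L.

v3

Common upper bounds of {v12, v5}: v13, v15, v3, v8.
The least among these is v3.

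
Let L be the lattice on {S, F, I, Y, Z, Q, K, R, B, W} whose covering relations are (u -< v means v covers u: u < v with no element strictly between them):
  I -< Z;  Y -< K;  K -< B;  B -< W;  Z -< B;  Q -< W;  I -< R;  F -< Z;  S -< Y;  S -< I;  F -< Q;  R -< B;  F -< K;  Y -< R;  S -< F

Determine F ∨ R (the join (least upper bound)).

Common upper bounds of {F, R}: B, W.
The least among these is B.

B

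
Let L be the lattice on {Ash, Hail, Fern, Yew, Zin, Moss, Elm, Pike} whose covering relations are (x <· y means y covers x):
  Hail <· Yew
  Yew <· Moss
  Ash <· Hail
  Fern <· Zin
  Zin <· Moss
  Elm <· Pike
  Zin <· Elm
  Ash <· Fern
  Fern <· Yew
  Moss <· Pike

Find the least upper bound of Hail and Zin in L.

Moss

Common upper bounds of {Hail, Zin}: Moss, Pike.
The least among these is Moss.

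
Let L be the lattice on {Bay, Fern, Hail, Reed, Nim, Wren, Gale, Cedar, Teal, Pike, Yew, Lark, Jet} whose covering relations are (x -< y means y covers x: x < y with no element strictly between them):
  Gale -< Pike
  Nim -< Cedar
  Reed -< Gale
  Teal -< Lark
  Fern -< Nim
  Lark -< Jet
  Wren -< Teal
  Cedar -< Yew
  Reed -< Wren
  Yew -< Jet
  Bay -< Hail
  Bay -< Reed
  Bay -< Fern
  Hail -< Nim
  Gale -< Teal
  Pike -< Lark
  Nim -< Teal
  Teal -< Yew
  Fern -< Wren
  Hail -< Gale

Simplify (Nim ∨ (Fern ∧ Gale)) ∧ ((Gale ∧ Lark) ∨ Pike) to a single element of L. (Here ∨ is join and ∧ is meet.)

Fern ∧ Gale = Bay
Nim ∨ Bay = Nim
Gale ∧ Lark = Gale
Gale ∨ Pike = Pike
Nim ∧ Pike = Hail

Hail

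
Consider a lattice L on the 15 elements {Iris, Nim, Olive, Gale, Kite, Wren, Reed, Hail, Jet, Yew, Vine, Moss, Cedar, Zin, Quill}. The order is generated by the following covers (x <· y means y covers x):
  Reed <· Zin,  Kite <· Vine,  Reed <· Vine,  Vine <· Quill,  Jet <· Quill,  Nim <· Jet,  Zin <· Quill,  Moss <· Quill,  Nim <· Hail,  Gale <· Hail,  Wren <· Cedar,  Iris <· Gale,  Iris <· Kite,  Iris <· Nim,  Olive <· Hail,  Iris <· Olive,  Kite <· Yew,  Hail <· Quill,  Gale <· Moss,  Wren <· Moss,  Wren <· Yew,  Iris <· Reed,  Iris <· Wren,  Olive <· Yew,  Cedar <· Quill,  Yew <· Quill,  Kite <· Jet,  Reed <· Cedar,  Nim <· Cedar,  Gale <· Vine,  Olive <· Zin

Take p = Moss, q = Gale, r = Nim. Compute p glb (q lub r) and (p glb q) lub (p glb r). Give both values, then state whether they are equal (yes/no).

q lub r = Hail, so p glb (q lub r) = Moss glb Hail = Gale.
p glb q = Gale and p glb r = Iris, so (p glb q) lub (p glb r) = Gale lub Iris = Gale.
Equal: yes.

Gale; Gale; yes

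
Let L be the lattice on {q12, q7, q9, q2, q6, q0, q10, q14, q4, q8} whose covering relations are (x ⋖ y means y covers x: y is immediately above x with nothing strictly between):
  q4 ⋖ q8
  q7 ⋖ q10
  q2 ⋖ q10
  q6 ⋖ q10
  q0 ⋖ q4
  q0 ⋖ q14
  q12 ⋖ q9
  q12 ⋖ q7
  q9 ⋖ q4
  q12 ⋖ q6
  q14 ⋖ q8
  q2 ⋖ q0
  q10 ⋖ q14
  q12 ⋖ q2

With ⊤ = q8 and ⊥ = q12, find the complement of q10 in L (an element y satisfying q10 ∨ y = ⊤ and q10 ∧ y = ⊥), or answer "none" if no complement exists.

Need y with q10 ∨ y = q8 and q10 ∧ y = q12.
Checking each element gives: q9.

q9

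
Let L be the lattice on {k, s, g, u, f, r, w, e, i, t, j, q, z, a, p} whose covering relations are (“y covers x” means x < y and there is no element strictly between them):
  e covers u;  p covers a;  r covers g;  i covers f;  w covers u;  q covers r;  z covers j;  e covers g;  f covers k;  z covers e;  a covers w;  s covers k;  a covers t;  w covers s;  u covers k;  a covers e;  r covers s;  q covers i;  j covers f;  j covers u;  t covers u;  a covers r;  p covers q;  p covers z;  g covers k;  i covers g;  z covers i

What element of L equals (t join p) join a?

t ∨ p = p
p ∨ a = p

p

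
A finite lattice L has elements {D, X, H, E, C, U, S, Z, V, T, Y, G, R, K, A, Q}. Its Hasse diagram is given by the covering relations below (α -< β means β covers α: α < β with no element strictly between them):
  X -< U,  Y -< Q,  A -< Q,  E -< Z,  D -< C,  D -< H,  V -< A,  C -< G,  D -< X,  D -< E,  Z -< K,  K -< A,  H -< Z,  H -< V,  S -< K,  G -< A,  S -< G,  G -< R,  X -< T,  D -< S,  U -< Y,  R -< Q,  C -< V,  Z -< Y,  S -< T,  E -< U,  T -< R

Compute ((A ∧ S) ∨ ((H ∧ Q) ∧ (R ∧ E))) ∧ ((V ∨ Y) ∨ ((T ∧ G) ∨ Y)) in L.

S

A ∧ S = S
H ∧ Q = H
R ∧ E = D
H ∧ D = D
S ∨ D = S
V ∨ Y = Q
T ∧ G = S
S ∨ Y = Q
Q ∨ Q = Q
S ∧ Q = S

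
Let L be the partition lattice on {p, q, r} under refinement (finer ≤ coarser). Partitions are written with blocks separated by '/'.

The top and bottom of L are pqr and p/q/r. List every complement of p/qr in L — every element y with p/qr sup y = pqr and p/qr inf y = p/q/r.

Need y with p/qr ∨ y = pqr and p/qr ∧ y = p/q/r.
Checking each element gives: pq/r, pr/q.

pq/r, pr/q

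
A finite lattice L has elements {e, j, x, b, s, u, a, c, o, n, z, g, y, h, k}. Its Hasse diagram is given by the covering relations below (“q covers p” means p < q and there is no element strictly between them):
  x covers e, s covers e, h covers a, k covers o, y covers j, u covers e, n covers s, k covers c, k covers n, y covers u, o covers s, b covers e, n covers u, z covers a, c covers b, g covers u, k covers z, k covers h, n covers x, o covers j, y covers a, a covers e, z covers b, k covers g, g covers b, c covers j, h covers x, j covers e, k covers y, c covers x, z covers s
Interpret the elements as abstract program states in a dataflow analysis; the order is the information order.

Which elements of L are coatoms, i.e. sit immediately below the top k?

The coatoms are exactly the elements covered by k: c, g, h, n, o, y, z.

c, g, h, n, o, y, z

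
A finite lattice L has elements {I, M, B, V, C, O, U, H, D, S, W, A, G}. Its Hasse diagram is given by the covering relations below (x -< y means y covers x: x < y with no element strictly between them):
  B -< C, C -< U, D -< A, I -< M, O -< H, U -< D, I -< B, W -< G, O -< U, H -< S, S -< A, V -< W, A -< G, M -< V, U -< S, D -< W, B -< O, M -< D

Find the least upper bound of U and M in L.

Common upper bounds of {U, M}: A, D, G, W.
The least among these is D.

D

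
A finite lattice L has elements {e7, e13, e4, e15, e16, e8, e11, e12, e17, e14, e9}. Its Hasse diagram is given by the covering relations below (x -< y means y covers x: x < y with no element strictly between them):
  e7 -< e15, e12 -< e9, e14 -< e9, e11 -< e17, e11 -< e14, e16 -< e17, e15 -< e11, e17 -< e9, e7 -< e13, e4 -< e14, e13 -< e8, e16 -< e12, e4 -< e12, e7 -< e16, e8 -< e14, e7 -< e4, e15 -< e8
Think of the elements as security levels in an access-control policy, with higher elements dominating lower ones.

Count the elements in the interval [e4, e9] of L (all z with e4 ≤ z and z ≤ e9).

The interval [e4, e9] = {e12, e14, e4, e9}, which has 4 elements.

4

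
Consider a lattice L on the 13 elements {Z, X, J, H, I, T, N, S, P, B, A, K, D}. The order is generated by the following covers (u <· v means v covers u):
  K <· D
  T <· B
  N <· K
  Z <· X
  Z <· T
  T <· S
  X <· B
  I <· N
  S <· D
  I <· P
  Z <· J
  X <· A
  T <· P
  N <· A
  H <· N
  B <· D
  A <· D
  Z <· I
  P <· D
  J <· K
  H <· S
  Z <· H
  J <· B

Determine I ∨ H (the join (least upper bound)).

N

Common upper bounds of {I, H}: A, D, K, N.
The least among these is N.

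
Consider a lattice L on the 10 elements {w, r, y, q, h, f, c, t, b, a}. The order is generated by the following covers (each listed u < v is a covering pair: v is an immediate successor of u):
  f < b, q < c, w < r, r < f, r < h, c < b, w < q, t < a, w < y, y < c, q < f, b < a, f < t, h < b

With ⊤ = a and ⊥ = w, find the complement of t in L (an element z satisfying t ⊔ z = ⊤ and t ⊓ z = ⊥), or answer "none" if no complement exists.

y

Need z with t ∨ z = a and t ∧ z = w.
Checking each element gives: y.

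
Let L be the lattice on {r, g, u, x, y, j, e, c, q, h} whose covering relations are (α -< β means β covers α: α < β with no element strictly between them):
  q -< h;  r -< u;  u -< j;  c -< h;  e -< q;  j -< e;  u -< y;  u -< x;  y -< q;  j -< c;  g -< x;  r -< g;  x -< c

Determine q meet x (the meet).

Common lower bounds of {q, x}: r, u.
The greatest among these is u.

u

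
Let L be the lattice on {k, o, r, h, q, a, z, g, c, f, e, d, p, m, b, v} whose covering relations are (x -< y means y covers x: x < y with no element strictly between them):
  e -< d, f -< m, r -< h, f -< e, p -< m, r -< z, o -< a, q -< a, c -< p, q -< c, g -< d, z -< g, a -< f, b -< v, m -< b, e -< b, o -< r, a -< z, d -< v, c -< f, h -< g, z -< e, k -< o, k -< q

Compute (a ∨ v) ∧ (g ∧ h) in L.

a ∨ v = v
g ∧ h = h
v ∧ h = h

h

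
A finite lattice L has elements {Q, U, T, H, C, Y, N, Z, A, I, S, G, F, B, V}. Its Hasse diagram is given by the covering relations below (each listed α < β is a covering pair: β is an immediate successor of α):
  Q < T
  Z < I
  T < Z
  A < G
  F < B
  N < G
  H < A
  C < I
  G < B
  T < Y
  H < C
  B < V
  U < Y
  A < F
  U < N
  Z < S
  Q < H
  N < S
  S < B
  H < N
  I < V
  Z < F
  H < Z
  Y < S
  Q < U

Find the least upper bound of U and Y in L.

Y

Common upper bounds of {U, Y}: B, S, V, Y.
The least among these is Y.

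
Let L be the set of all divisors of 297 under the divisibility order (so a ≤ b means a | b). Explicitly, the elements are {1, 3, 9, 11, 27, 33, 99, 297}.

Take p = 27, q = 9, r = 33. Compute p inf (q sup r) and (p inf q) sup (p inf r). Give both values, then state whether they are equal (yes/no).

9; 9; yes

q sup r = 99, so p inf (q sup r) = 27 inf 99 = 9.
p inf q = 9 and p inf r = 3, so (p inf q) sup (p inf r) = 9 sup 3 = 9.
Equal: yes.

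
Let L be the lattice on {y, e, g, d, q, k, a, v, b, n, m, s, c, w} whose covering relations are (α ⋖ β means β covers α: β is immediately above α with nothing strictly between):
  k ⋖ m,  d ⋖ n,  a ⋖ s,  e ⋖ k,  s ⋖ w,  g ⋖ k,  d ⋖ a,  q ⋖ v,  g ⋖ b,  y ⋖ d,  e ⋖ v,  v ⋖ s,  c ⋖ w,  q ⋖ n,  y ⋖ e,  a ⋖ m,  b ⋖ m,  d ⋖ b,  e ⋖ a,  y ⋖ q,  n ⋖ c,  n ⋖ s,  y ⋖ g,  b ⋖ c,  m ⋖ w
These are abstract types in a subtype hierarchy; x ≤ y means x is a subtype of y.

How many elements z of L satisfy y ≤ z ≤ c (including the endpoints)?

7

The interval [y, c] = {b, c, d, g, n, q, y}, which has 7 elements.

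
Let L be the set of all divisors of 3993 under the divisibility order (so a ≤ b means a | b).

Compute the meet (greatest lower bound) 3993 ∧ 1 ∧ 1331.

Common lower bounds of {3993, 1, 1331}: 1.
The greatest among these is 1.

1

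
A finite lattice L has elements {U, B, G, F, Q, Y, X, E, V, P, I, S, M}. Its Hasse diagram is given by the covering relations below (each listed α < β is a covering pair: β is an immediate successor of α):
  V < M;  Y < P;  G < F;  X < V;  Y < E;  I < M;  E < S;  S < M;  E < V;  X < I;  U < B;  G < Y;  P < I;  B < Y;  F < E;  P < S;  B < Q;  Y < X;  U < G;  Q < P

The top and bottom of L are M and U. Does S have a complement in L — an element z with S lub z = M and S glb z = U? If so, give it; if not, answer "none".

none

For every candidate z, either S ∨ z ≠ M or S ∧ z ≠ U; no complement exists.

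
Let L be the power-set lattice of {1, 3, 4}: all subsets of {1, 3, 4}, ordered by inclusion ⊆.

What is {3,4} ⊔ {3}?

Under ⊆, join is union: {3,4} ∪ {3} = {3,4}.

{3,4}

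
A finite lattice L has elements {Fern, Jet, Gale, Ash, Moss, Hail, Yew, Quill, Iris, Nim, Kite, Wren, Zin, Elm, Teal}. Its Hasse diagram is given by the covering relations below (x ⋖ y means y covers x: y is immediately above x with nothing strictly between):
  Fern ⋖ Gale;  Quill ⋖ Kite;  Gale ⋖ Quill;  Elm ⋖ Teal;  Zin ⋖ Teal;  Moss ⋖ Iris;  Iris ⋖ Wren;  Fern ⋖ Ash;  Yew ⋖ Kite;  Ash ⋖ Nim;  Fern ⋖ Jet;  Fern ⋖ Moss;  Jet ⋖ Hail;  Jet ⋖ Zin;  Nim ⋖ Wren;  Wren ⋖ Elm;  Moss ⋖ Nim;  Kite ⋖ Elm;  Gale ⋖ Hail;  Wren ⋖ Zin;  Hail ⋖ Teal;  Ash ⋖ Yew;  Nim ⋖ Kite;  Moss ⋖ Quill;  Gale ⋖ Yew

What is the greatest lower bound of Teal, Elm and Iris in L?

Iris

Common lower bounds of {Teal, Elm, Iris}: Fern, Iris, Moss.
The greatest among these is Iris.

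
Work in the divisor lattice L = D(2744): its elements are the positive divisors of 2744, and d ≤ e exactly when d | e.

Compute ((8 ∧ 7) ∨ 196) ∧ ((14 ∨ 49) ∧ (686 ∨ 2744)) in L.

8 ∧ 7 = 1
1 ∨ 196 = 196
14 ∨ 49 = 98
686 ∨ 2744 = 2744
98 ∧ 2744 = 98
196 ∧ 98 = 98

98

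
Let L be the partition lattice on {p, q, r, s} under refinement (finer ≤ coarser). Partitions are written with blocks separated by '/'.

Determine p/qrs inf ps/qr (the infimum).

The meet (common refinement) of p/qrs and ps/qr intersects blocks pairwise, giving p/qr/s.

p/qr/s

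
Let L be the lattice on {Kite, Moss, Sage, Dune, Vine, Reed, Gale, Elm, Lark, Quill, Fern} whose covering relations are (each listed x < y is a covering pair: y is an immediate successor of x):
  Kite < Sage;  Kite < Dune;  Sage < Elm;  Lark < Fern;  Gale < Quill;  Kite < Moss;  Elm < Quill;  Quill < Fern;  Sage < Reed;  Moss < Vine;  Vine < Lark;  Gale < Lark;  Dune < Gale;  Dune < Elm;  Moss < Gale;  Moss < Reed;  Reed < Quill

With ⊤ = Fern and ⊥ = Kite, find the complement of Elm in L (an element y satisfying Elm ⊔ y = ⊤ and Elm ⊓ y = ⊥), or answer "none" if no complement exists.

Vine

Need y with Elm ∨ y = Fern and Elm ∧ y = Kite.
Checking each element gives: Vine.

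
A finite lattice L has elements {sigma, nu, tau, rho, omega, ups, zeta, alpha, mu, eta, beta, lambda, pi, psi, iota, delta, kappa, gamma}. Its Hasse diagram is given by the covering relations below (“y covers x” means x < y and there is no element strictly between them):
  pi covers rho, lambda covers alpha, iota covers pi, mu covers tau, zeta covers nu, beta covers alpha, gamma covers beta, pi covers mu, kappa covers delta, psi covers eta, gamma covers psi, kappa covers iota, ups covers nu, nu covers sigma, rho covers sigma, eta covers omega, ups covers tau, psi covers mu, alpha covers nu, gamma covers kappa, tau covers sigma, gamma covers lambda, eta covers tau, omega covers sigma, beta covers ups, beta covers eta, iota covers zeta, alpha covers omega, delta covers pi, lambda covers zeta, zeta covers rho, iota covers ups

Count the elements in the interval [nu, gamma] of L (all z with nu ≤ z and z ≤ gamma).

9

The interval [nu, gamma] = {alpha, beta, gamma, iota, kappa, lambda, nu, ups, zeta}, which has 9 elements.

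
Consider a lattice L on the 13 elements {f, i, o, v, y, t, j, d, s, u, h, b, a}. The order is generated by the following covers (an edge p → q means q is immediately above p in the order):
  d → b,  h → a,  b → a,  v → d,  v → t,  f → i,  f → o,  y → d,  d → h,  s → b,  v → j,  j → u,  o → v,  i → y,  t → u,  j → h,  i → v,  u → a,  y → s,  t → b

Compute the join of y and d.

d

Common upper bounds of {y, d}: a, b, d, h.
The least among these is d.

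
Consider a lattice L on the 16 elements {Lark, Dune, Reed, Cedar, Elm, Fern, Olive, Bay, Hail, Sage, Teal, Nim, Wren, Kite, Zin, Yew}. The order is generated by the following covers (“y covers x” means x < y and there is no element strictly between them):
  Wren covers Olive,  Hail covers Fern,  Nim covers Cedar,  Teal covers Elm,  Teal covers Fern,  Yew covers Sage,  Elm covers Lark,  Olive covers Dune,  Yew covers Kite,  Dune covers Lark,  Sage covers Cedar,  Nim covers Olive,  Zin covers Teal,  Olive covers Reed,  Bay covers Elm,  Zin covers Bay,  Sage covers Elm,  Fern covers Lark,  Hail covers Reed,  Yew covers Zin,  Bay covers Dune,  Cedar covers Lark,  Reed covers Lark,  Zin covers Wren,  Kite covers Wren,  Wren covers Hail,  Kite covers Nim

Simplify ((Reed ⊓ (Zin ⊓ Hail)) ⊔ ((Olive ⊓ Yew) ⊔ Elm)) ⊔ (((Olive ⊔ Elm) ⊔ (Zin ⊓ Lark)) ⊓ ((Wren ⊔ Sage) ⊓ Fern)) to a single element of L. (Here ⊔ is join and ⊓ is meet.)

Zin ∧ Hail = Hail
Reed ∧ Hail = Reed
Olive ∧ Yew = Olive
Olive ∨ Elm = Zin
Reed ∨ Zin = Zin
Olive ∨ Elm = Zin
Zin ∧ Lark = Lark
Zin ∨ Lark = Zin
Wren ∨ Sage = Yew
Yew ∧ Fern = Fern
Zin ∧ Fern = Fern
Zin ∨ Fern = Zin

Zin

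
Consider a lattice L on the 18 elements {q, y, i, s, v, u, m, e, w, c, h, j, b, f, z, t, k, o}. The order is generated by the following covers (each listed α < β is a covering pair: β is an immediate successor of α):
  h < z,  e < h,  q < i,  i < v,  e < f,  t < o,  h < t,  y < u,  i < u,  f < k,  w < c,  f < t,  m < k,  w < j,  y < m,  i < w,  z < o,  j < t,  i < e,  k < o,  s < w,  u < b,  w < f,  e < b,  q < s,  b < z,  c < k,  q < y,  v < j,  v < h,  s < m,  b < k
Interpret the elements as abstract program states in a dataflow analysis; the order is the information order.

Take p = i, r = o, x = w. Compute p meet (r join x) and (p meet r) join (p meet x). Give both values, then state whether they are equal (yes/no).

r join x = o, so p meet (r join x) = i meet o = i.
p meet r = i and p meet x = i, so (p meet r) join (p meet x) = i join i = i.
Equal: yes.

i; i; yes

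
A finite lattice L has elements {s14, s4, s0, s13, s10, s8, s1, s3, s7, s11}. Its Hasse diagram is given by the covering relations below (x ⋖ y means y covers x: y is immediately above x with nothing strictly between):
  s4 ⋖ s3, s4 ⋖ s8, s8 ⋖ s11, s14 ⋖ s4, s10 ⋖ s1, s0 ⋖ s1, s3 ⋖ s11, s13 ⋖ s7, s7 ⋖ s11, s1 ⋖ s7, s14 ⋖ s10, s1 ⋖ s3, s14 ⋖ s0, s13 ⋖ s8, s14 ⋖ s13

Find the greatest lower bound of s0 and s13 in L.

Common lower bounds of {s0, s13}: s14.
The greatest among these is s14.

s14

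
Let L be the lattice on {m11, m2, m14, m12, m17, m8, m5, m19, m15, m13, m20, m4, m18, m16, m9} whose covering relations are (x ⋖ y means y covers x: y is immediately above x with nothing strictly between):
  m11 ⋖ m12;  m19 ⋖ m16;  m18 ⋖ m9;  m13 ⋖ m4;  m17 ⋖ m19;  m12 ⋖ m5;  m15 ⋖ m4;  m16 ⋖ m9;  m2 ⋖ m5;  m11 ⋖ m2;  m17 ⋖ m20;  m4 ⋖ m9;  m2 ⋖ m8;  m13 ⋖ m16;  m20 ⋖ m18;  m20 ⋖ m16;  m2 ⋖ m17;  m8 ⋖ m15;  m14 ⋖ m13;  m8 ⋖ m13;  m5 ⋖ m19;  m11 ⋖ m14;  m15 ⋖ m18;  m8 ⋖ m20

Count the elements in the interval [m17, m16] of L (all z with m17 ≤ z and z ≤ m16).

4

The interval [m17, m16] = {m16, m17, m19, m20}, which has 4 elements.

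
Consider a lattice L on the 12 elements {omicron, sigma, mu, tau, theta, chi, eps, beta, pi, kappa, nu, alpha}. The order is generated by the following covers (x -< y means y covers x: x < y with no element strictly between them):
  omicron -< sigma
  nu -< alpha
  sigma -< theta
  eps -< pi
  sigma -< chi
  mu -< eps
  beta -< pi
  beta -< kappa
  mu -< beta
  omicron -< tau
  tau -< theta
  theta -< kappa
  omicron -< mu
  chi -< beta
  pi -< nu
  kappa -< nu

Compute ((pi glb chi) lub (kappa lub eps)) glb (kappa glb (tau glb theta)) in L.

tau

pi ∧ chi = chi
kappa ∨ eps = nu
chi ∨ nu = nu
tau ∧ theta = tau
kappa ∧ tau = tau
nu ∧ tau = tau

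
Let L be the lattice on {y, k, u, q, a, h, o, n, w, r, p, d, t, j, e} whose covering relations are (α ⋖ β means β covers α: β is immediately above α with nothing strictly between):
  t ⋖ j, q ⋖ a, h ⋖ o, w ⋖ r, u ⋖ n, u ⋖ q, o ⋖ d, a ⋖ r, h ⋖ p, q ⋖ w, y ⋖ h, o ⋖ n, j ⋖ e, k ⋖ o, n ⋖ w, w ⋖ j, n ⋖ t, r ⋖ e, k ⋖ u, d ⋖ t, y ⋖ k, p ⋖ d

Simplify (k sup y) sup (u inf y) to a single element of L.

k

k ∨ y = k
u ∧ y = y
k ∨ y = k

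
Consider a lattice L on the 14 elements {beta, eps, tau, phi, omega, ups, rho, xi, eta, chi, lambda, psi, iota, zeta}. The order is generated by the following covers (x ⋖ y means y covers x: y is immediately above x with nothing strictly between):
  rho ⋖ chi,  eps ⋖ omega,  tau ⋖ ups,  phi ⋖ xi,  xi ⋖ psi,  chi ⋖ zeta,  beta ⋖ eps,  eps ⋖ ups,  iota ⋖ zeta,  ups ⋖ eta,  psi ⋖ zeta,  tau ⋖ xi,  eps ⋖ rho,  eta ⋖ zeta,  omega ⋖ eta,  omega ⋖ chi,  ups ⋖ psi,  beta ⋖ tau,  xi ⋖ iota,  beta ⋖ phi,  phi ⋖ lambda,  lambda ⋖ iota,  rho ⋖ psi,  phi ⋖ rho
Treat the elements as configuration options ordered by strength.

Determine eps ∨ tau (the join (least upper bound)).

ups

Common upper bounds of {eps, tau}: eta, psi, ups, zeta.
The least among these is ups.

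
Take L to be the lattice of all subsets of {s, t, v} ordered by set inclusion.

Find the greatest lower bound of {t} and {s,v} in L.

∅

Common lower bounds of {{t}, {s,v}}: ∅.
The greatest among these is ∅.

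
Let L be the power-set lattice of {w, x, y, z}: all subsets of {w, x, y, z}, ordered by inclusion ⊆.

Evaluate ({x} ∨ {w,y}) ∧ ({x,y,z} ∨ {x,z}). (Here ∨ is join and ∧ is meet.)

{x} ∨ {w,y} = {w,x,y}
{x,y,z} ∨ {x,z} = {x,y,z}
{w,x,y} ∧ {x,y,z} = {x,y}

{x,y}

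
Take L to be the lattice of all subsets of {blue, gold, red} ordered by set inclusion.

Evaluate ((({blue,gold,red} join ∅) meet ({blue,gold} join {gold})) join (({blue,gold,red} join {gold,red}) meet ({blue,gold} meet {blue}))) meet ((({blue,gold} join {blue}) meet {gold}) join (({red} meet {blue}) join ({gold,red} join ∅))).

{gold}

{blue,gold,red} ∨ ∅ = {blue,gold,red}
{blue,gold} ∨ {gold} = {blue,gold}
{blue,gold,red} ∧ {blue,gold} = {blue,gold}
{blue,gold,red} ∨ {gold,red} = {blue,gold,red}
{blue,gold} ∧ {blue} = {blue}
{blue,gold,red} ∧ {blue} = {blue}
{blue,gold} ∨ {blue} = {blue,gold}
{blue,gold} ∨ {blue} = {blue,gold}
{blue,gold} ∧ {gold} = {gold}
{red} ∧ {blue} = ∅
{gold,red} ∨ ∅ = {gold,red}
∅ ∨ {gold,red} = {gold,red}
{gold} ∨ {gold,red} = {gold,red}
{blue,gold} ∧ {gold,red} = {gold}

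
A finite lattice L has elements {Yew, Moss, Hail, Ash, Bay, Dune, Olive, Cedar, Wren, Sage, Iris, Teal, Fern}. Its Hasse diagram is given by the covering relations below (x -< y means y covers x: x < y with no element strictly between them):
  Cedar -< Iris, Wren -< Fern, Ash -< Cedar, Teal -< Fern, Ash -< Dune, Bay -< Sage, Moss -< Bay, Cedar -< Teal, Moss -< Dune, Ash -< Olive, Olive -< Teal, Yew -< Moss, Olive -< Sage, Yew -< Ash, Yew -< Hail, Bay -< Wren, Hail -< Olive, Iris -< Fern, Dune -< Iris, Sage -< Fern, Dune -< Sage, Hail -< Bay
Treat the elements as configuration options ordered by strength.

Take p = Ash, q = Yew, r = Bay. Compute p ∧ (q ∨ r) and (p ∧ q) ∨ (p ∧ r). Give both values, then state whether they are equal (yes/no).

Yew; Yew; yes

q ∨ r = Bay, so p ∧ (q ∨ r) = Ash ∧ Bay = Yew.
p ∧ q = Yew and p ∧ r = Yew, so (p ∧ q) ∨ (p ∧ r) = Yew ∨ Yew = Yew.
Equal: yes.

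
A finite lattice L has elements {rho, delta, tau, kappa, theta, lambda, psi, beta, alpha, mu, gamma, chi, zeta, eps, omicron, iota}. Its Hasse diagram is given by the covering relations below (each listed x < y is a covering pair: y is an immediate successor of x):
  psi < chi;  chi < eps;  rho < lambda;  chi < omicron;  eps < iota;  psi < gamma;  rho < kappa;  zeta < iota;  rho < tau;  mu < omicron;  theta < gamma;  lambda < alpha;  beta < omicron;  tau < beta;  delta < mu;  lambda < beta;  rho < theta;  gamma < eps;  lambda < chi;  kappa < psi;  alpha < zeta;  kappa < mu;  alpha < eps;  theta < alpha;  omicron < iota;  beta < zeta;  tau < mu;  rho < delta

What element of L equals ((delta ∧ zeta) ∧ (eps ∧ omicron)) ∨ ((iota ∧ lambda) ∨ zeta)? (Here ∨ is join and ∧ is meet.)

zeta

delta ∧ zeta = rho
eps ∧ omicron = chi
rho ∧ chi = rho
iota ∧ lambda = lambda
lambda ∨ zeta = zeta
rho ∨ zeta = zeta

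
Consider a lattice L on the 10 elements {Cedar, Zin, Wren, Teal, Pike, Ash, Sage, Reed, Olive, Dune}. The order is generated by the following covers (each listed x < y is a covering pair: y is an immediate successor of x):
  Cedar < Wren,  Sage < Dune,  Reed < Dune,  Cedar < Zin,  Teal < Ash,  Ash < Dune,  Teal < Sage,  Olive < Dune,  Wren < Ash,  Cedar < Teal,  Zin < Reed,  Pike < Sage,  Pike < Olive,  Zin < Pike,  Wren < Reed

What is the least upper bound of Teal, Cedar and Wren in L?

Common upper bounds of {Teal, Cedar, Wren}: Ash, Dune.
The least among these is Ash.

Ash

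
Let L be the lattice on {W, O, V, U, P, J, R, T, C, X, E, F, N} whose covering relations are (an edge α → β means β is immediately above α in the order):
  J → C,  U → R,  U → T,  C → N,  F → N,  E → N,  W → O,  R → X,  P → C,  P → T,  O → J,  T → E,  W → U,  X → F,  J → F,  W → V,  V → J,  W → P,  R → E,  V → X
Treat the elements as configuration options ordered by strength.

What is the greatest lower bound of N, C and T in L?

Common lower bounds of {N, C, T}: P, W.
The greatest among these is P.

P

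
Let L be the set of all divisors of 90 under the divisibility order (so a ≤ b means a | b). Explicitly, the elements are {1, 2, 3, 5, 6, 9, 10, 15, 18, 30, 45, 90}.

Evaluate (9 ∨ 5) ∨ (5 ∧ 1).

9 ∨ 5 = 45
5 ∧ 1 = 1
45 ∨ 1 = 45

45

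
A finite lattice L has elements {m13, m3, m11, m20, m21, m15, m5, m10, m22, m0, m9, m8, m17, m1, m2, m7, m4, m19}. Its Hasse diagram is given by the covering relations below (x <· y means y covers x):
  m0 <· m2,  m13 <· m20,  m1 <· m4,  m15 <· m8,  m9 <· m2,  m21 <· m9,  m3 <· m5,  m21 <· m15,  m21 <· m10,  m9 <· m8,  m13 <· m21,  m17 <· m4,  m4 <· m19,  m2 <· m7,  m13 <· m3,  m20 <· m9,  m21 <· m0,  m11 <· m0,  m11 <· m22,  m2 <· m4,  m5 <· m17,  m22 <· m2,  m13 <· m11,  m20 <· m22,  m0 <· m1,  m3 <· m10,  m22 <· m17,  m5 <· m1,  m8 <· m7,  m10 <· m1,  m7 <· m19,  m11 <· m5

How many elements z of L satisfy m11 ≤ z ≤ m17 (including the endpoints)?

The interval [m11, m17] = {m11, m17, m22, m5}, which has 4 elements.

4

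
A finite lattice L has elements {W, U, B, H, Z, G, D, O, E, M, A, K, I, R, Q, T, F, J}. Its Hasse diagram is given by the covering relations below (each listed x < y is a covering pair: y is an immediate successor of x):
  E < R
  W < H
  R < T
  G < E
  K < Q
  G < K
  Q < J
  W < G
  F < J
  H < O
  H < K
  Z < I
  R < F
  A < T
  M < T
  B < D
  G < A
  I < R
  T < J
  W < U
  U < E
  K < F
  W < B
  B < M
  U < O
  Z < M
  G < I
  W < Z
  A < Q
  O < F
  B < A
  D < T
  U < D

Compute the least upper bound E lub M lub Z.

Common upper bounds of {E, M, Z}: J, T.
The least among these is T.

T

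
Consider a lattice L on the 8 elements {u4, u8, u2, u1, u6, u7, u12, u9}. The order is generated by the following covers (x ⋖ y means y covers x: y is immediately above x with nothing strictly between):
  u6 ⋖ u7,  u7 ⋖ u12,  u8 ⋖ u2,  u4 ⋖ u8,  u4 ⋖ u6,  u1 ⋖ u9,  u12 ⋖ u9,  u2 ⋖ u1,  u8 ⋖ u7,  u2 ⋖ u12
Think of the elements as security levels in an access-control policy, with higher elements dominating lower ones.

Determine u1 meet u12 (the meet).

u2

Common lower bounds of {u1, u12}: u2, u4, u8.
The greatest among these is u2.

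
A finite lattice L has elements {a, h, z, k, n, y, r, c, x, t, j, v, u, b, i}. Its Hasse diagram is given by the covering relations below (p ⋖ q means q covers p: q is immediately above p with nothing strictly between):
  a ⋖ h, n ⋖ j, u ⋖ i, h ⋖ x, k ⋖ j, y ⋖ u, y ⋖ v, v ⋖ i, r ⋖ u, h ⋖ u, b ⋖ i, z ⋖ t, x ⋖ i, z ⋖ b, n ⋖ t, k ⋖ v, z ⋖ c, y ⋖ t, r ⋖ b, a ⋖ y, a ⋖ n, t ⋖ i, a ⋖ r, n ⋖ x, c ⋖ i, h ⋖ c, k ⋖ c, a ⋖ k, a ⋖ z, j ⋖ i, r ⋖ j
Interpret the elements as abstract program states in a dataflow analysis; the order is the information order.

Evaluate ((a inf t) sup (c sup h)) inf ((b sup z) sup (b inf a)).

a ∧ t = a
c ∨ h = c
a ∨ c = c
b ∨ z = b
b ∧ a = a
b ∨ a = b
c ∧ b = z

z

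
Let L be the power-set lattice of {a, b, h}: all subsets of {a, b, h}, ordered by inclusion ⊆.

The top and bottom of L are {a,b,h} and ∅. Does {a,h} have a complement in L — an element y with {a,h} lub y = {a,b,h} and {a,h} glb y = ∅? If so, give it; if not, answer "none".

{b}

Need y with {a,h} ∨ y = {a,b,h} and {a,h} ∧ y = ∅.
Checking each element gives: {b}.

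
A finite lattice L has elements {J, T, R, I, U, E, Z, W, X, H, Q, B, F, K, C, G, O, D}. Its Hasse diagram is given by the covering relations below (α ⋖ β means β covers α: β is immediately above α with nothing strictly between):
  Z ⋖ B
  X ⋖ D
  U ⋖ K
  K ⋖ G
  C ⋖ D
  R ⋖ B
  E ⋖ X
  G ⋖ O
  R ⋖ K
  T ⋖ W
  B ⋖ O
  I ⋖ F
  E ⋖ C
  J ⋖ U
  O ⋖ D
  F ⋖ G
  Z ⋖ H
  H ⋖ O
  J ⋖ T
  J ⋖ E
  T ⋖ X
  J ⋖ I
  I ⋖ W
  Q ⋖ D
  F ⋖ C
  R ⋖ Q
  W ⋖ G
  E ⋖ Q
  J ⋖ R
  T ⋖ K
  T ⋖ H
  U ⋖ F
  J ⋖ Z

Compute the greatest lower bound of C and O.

F

Common lower bounds of {C, O}: F, I, J, U.
The greatest among these is F.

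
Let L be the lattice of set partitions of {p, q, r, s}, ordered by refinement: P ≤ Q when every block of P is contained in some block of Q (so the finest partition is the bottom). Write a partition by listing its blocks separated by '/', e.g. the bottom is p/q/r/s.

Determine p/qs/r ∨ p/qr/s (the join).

p/qrs

The join of p/qs/r and p/qr/s merges any blocks that overlap across the partitions, giving p/qrs.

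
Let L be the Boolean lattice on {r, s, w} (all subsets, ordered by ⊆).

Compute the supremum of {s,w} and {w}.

Under ⊆, join is union: {s,w} ∪ {w} = {s,w}.

{s,w}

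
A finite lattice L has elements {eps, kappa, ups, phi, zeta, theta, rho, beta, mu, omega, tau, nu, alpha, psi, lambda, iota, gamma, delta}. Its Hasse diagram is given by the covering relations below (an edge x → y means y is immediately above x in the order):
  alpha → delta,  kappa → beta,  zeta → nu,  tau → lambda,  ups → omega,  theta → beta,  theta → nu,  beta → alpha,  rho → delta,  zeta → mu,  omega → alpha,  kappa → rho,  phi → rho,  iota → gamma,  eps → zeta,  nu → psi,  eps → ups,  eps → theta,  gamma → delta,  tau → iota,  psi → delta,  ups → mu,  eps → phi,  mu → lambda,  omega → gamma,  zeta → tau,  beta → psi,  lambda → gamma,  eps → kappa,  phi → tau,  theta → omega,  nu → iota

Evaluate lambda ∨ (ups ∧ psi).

lambda

ups ∧ psi = eps
lambda ∨ eps = lambda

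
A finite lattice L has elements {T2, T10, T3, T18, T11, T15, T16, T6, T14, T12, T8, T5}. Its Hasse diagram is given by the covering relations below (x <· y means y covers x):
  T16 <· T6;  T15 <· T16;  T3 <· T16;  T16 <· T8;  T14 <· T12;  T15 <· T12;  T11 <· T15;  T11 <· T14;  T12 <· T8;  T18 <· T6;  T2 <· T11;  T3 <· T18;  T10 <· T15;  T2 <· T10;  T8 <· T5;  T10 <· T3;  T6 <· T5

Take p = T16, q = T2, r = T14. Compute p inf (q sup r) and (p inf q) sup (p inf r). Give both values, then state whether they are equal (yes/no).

T11; T11; yes

q sup r = T14, so p inf (q sup r) = T16 inf T14 = T11.
p inf q = T2 and p inf r = T11, so (p inf q) sup (p inf r) = T2 sup T11 = T11.
Equal: yes.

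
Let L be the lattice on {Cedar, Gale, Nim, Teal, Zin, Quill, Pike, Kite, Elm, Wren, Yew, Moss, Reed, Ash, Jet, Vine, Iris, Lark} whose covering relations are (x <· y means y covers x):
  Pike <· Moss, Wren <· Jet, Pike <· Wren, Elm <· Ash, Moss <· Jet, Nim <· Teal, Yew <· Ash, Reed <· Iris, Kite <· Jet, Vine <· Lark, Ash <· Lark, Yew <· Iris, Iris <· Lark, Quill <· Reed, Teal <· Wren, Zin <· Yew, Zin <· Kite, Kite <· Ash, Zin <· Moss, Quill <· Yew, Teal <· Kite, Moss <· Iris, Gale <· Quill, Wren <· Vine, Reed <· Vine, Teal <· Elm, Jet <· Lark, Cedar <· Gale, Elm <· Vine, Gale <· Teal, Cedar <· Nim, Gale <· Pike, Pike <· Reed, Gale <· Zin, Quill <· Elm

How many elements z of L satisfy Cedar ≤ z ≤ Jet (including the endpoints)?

10

The interval [Cedar, Jet] = {Cedar, Gale, Jet, Kite, Moss, Nim, Pike, Teal, Wren, Zin}, which has 10 elements.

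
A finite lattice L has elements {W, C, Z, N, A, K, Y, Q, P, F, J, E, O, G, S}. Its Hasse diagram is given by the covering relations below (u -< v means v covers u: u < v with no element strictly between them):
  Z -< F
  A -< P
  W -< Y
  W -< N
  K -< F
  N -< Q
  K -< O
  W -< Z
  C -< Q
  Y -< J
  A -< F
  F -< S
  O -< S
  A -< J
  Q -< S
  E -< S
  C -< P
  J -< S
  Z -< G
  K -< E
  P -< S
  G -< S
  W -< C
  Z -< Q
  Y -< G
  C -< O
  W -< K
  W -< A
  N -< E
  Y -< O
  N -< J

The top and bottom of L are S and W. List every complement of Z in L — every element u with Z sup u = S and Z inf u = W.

E, J, O, P

Need u with Z ∨ u = S and Z ∧ u = W.
Checking each element gives: E, J, O, P.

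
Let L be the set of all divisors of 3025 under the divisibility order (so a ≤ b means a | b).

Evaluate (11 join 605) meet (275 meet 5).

11 ∨ 605 = 605
275 ∧ 5 = 5
605 ∧ 5 = 5

5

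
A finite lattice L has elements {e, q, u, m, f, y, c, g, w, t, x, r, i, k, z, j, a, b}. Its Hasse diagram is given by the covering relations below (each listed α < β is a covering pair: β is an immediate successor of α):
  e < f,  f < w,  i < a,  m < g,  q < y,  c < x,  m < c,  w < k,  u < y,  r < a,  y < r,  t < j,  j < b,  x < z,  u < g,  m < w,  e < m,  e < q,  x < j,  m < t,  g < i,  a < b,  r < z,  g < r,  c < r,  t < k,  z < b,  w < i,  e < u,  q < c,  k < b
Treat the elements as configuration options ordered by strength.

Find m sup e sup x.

Common upper bounds of {m, e, x}: b, j, x, z.
The least among these is x.

x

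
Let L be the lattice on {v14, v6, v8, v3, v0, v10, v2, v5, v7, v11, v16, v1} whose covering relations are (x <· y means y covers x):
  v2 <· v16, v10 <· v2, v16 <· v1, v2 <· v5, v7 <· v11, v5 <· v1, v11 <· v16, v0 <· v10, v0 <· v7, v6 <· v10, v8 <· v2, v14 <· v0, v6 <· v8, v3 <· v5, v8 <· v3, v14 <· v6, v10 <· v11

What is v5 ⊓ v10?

v10

Common lower bounds of {v5, v10}: v0, v10, v14, v6.
The greatest among these is v10.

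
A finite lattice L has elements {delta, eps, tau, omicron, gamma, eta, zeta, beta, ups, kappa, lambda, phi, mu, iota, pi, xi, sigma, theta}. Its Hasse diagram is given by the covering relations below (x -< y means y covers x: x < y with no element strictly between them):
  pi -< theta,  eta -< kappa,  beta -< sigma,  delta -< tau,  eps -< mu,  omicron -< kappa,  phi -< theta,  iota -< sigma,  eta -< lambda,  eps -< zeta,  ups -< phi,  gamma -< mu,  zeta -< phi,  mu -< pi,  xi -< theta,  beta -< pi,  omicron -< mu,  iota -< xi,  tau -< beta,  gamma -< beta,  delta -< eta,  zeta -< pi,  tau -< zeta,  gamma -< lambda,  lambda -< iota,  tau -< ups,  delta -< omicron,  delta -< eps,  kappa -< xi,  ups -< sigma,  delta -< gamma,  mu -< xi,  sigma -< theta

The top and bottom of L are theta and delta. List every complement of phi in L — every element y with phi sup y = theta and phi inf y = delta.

Need y with phi ∨ y = theta and phi ∧ y = delta.
Checking each element gives: eta, gamma, iota, kappa, lambda, omicron.

eta, gamma, iota, kappa, lambda, omicron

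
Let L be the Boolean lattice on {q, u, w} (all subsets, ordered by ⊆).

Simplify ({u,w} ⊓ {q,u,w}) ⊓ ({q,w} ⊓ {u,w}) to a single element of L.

{u,w} ∧ {q,u,w} = {u,w}
{q,w} ∧ {u,w} = {w}
{u,w} ∧ {w} = {w}

{w}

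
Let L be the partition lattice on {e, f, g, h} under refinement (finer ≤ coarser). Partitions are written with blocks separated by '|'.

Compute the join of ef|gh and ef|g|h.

The join of ef|gh and ef|g|h merges any blocks that overlap across the partitions, giving ef|gh.

ef|gh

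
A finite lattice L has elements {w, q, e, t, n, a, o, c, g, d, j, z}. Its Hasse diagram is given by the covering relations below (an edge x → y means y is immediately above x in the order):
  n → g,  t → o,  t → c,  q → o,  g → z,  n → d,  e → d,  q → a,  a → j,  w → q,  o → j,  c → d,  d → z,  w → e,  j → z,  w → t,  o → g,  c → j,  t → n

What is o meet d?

Common lower bounds of {o, d}: t, w.
The greatest among these is t.

t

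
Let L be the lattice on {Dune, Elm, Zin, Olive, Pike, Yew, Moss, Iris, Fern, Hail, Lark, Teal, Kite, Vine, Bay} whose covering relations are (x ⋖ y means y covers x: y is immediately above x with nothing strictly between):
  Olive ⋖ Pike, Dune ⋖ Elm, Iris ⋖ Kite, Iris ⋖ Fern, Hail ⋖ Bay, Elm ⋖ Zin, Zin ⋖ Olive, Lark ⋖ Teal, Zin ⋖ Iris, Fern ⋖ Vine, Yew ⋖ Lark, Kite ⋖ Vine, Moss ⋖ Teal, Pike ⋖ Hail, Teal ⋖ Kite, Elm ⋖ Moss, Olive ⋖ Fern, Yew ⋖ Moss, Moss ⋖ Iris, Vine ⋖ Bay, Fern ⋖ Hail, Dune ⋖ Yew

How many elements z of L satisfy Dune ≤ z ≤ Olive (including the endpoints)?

4

The interval [Dune, Olive] = {Dune, Elm, Olive, Zin}, which has 4 elements.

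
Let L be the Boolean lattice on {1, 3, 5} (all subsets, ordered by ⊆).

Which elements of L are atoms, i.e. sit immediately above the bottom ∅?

{1}, {3}, {5}

The atoms are exactly the elements that cover ∅: {1}, {3}, {5}.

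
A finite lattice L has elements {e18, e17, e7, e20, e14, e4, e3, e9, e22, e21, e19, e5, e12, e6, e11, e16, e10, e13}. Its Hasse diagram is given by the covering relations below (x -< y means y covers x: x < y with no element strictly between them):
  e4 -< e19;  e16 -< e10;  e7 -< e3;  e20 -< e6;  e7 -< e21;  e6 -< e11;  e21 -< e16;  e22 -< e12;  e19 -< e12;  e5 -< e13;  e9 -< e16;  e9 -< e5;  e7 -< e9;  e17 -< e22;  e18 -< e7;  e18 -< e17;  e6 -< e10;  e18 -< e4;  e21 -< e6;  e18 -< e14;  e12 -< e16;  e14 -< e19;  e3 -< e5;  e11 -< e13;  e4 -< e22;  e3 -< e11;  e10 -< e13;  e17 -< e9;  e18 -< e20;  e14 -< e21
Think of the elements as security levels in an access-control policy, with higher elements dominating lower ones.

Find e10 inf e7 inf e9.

e7

Common lower bounds of {e10, e7, e9}: e18, e7.
The greatest among these is e7.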